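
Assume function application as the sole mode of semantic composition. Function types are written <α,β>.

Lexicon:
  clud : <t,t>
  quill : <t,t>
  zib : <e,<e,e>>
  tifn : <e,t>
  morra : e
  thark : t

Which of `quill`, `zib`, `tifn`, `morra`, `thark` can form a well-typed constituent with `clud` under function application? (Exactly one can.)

thark

quill : <t,t> — no; clud wants t, and quill wants t.
zib : <e,<e,e>> — no; clud wants t, and zib wants e.
tifn : <e,t> — no; clud wants t, and tifn wants e.
morra : e — no; clud wants t, and morra wants nothing (atomic).
thark — combines: clud : <t,t> takes thark : t as argument, giving t.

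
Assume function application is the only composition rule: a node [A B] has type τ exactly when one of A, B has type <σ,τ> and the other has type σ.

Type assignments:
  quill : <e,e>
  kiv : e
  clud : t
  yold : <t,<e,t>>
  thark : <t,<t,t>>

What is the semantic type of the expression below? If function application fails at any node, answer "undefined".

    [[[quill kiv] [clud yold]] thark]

<t,t>

[quill kiv] — quill of type <e,e> combines with kiv of type e: type e.
[clud yold] — yold of type <t,<e,t>> combines with clud of type t: type <e,t>.
[[quill kiv] [clud yold]] — [clud yold] of type <e,t> combines with [quill kiv] of type e: type t.
[[[quill kiv] [clud yold]] thark] — thark of type <t,<t,t>> combines with [[quill kiv] [clud yold]] of type t: type <t,t>.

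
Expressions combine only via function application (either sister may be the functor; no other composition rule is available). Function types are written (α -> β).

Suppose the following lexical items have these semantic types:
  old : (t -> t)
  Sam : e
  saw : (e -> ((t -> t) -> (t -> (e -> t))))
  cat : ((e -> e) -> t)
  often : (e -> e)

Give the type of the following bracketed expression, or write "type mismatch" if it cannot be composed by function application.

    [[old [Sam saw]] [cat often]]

(e -> t)

[Sam saw]: functor saw : (e -> ((t -> t) -> (t -> (e -> t)))), argument Sam : e; result ((t -> t) -> (t -> (e -> t))).
[old [Sam saw]]: functor [Sam saw] : ((t -> t) -> (t -> (e -> t))), argument old : (t -> t); result (t -> (e -> t)).
[cat often]: functor cat : ((e -> e) -> t), argument often : (e -> e); result t.
[[old [Sam saw]] [cat often]]: functor [old [Sam saw]] : (t -> (e -> t)), argument [cat often] : t; result (e -> t).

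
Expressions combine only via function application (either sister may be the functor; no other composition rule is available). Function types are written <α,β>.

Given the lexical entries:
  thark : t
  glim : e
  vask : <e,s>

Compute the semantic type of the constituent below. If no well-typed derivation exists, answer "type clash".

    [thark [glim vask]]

type clash

[glim vask]: vask is <e,s>, glim is e; result s.
[thark [glim vask]]: t with s — neither is a function whose domain matches the other; composition fails here.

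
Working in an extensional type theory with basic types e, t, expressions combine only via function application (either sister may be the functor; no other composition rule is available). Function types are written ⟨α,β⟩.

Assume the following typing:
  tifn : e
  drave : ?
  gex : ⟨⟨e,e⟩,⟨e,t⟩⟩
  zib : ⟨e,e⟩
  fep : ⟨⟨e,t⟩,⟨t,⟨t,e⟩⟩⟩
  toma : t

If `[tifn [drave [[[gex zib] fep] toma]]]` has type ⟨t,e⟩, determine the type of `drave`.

⟨⟨t,e⟩,⟨e,⟨t,e⟩⟩⟩

For [tifn [drave [[[gex zib] fep] toma]]] to have type ⟨t,e⟩ with tifn of type e, [drave [[[gex zib] fep] toma]] must be the function: [drave [[[gex zib] fep] toma]] : ⟨e,⟨t,e⟩⟩.
For [drave [[[gex zib] fep] toma]] to have type ⟨e,⟨t,e⟩⟩ with [[[gex zib] fep] toma] of type ⟨t,e⟩, drave must be the function: drave : ⟨⟨t,e⟩,⟨e,⟨t,e⟩⟩⟩.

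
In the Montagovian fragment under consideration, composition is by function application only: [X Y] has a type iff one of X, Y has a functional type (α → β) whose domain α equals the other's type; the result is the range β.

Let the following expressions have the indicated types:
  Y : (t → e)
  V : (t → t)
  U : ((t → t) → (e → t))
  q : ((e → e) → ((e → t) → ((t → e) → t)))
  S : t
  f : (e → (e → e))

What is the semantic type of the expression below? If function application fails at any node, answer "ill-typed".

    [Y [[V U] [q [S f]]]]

[V U]: ((t → t) → (e → t)) applied to (t → t) yields (e → t).
[S f]: t with (e → (e → e)) — neither is a function whose domain matches the other; composition fails here.

ill-typed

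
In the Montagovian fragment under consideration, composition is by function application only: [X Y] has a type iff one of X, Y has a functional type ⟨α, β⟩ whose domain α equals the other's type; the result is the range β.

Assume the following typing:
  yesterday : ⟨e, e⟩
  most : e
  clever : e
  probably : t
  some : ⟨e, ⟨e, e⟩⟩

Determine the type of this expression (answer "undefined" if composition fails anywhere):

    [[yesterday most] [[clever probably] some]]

undefined

[yesterday most]: yesterday is ⟨e, e⟩, most is e; result e.
At [clever probably]: neither e nor t can take the other as argument; the node is ill-typed.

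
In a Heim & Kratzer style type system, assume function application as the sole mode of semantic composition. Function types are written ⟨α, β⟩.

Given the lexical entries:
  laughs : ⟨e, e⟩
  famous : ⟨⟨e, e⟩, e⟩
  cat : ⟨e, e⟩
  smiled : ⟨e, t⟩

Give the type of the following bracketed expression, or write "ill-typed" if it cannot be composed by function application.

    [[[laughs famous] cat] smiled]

[laughs famous] — famous of type ⟨⟨e, e⟩, e⟩ combines with laughs of type ⟨e, e⟩: type e.
[[laughs famous] cat] — cat of type ⟨e, e⟩ combines with [laughs famous] of type e: type e.
[[[laughs famous] cat] smiled] — smiled of type ⟨e, t⟩ combines with [[laughs famous] cat] of type e: type t.

t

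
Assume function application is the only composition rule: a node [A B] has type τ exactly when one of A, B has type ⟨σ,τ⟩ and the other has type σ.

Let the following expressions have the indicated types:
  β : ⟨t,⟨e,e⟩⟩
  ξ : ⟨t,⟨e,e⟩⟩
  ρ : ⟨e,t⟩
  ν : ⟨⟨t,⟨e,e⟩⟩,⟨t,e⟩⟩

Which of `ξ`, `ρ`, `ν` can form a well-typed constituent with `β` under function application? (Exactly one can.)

ν

ξ : ⟨t,⟨e,e⟩⟩ — neither side's domain matches the other.
ρ : ⟨e,t⟩ — neither side's domain matches the other.
ν — combines: ν : ⟨⟨t,⟨e,e⟩⟩,⟨t,e⟩⟩ takes β : ⟨t,⟨e,e⟩⟩ as argument, giving ⟨t,e⟩.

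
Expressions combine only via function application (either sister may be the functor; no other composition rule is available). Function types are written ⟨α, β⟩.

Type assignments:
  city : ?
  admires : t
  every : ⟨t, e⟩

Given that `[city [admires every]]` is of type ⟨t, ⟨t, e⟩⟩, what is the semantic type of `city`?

⟨e, ⟨t, ⟨t, e⟩⟩⟩

[city [admires every]] is required to be ⟨t, ⟨t, e⟩⟩. [admires every] : e cannot yield ⟨t, ⟨t, e⟩⟩ as functor, so city : ⟨e, ⟨t, ⟨t, e⟩⟩⟩.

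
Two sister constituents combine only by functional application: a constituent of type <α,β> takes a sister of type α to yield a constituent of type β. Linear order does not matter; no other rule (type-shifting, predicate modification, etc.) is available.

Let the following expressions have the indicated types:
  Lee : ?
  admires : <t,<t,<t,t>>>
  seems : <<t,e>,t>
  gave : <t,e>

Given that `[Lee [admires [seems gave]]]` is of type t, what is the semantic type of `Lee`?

[Lee [admires [seems gave]]] is required to be t. [admires [seems gave]] : <t,<t,t>> cannot yield t as functor, so Lee : <<t,<t,t>>,t>.

<<t,<t,t>>,t>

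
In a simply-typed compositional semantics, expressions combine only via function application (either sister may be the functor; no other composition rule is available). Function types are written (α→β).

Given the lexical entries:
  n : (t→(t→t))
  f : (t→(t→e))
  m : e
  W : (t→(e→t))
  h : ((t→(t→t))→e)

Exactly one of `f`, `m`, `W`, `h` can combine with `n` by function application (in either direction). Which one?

f : (t→(t→e)) — does not combine with n.
m : e — does not combine with n.
W : (t→(e→t)) — does not combine with n.
h — combines: h : ((t→(t→t))→e) takes n : (t→(t→t)) as argument, giving e.

h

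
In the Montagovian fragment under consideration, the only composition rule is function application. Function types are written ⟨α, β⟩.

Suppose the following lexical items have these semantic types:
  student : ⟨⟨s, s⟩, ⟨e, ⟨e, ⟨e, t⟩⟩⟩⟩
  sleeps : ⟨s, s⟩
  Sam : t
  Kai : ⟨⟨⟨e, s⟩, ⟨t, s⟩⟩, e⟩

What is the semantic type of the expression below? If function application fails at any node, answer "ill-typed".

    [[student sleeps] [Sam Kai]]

At [student sleeps], student : ⟨⟨s, s⟩, ⟨e, ⟨e, ⟨e, t⟩⟩⟩⟩ takes sleeps : ⟨s, s⟩, giving ⟨e, ⟨e, ⟨e, t⟩⟩⟩.
[Sam Kai]: t and ⟨⟨⟨e, s⟩, ⟨t, s⟩⟩, e⟩ cannot combine by function application — type clash.

ill-typed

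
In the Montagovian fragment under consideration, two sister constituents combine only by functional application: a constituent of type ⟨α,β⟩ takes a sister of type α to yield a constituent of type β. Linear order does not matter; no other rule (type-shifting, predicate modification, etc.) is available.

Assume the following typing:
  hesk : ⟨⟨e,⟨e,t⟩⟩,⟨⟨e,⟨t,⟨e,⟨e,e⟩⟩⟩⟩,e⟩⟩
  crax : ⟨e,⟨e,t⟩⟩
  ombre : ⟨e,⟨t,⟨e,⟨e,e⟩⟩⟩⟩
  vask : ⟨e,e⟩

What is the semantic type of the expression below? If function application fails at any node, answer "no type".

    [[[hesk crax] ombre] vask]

[hesk crax]: ⟨⟨e,⟨e,t⟩⟩,⟨⟨e,⟨t,⟨e,⟨e,e⟩⟩⟩⟩,e⟩⟩ applied to ⟨e,⟨e,t⟩⟩ yields ⟨⟨e,⟨t,⟨e,⟨e,e⟩⟩⟩⟩,e⟩.
[[hesk crax] ombre]: ⟨⟨e,⟨t,⟨e,⟨e,e⟩⟩⟩⟩,e⟩ applied to ⟨e,⟨t,⟨e,⟨e,e⟩⟩⟩⟩ yields e.
[[[hesk crax] ombre] vask]: ⟨e,e⟩ applied to e yields e.

e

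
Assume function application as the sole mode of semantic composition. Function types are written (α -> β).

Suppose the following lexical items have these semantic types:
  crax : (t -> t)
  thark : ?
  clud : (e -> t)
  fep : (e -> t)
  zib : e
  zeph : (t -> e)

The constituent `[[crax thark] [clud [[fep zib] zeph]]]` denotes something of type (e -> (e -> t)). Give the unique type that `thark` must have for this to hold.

((t -> t) -> (t -> (e -> (e -> t))))

For [[crax thark] [clud [[fep zib] zeph]]] to have type (e -> (e -> t)) with [clud [[fep zib] zeph]] of type t, [crax thark] must be the function: [crax thark] : (t -> (e -> (e -> t))).
For [crax thark] to have type (t -> (e -> (e -> t))) with crax of type (t -> t), thark must be the function: thark : ((t -> t) -> (t -> (e -> (e -> t)))).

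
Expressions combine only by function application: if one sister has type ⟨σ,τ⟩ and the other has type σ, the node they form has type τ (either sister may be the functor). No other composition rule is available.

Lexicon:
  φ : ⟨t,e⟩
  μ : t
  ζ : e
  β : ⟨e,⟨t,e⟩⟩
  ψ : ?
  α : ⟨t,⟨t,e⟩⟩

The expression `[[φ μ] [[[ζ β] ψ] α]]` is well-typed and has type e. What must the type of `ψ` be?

⟨⟨t,e⟩,⟨⟨t,⟨t,e⟩⟩,⟨e,e⟩⟩⟩

For [[φ μ] [[[ζ β] ψ] α]] to have type e with [φ μ] of type e, [[[ζ β] ψ] α] must be the function: [[[ζ β] ψ] α] : ⟨e,e⟩.
For [[[ζ β] ψ] α] to have type ⟨e,e⟩ with α of type ⟨t,⟨t,e⟩⟩, [[ζ β] ψ] must be the function: [[ζ β] ψ] : ⟨⟨t,⟨t,e⟩⟩,⟨e,e⟩⟩.
For [[ζ β] ψ] to have type ⟨⟨t,⟨t,e⟩⟩,⟨e,e⟩⟩ with [ζ β] of type ⟨t,e⟩, ψ must be the function: ψ : ⟨⟨t,e⟩,⟨⟨t,⟨t,e⟩⟩,⟨e,e⟩⟩⟩.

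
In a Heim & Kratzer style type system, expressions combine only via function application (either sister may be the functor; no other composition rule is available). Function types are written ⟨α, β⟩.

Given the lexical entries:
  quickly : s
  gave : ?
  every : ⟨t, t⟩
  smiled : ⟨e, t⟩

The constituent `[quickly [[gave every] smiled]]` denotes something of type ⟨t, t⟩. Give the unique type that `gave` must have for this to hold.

[quickly [[gave every] smiled]] must have type ⟨t, t⟩. The sister quickly has type s; that is not a function onto ⟨t, t⟩, so [[gave every] smiled] must be the functor, of type ⟨s, ⟨t, t⟩⟩.
[[gave every] smiled] must have type ⟨s, ⟨t, t⟩⟩. The sister smiled has type ⟨e, t⟩; that is not a function onto ⟨s, ⟨t, t⟩⟩, so [gave every] must be the functor, of type ⟨⟨e, t⟩, ⟨s, ⟨t, t⟩⟩⟩.
[gave every] must have type ⟨⟨e, t⟩, ⟨s, ⟨t, t⟩⟩⟩. The sister every has type ⟨t, t⟩; that is not a function onto ⟨⟨e, t⟩, ⟨s, ⟨t, t⟩⟩⟩, so gave must be the functor, of type ⟨⟨t, t⟩, ⟨⟨e, t⟩, ⟨s, ⟨t, t⟩⟩⟩⟩.

⟨⟨t, t⟩, ⟨⟨e, t⟩, ⟨s, ⟨t, t⟩⟩⟩⟩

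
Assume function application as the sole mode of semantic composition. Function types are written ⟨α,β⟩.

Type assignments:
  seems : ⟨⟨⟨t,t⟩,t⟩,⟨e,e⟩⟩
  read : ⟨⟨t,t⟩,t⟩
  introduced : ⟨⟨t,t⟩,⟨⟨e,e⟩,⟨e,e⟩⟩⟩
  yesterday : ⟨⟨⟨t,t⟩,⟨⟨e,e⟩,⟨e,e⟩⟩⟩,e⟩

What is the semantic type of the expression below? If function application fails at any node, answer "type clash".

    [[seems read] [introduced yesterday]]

[seems read]: ⟨⟨⟨t,t⟩,t⟩,⟨e,e⟩⟩ applied to ⟨⟨t,t⟩,t⟩ yields ⟨e,e⟩.
[introduced yesterday]: ⟨⟨⟨t,t⟩,⟨⟨e,e⟩,⟨e,e⟩⟩⟩,e⟩ applied to ⟨⟨t,t⟩,⟨⟨e,e⟩,⟨e,e⟩⟩⟩ yields e.
[[seems read] [introduced yesterday]]: ⟨e,e⟩ applied to e yields e.

e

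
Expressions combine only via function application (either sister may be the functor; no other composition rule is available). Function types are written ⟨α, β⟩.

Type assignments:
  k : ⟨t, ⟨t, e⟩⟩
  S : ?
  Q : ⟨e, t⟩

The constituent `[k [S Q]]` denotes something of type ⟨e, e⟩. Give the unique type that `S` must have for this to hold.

⟨⟨e, t⟩, ⟨⟨t, ⟨t, e⟩⟩, ⟨e, e⟩⟩⟩

[k [S Q]] is required to be ⟨e, e⟩. k : ⟨t, ⟨t, e⟩⟩ cannot yield ⟨e, e⟩ as functor, so [S Q] : ⟨⟨t, ⟨t, e⟩⟩, ⟨e, e⟩⟩.
[S Q] is required to be ⟨⟨t, ⟨t, e⟩⟩, ⟨e, e⟩⟩. Q : ⟨e, t⟩ cannot yield ⟨⟨t, ⟨t, e⟩⟩, ⟨e, e⟩⟩ as functor, so S : ⟨⟨e, t⟩, ⟨⟨t, ⟨t, e⟩⟩, ⟨e, e⟩⟩⟩.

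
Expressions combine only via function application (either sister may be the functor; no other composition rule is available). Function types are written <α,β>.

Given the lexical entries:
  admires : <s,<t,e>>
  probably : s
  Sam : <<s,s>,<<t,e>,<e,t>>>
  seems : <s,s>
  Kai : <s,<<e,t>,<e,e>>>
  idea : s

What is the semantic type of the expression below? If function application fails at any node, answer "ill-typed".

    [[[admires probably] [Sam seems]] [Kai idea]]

[admires probably]: functor admires : <s,<t,e>>, argument probably : s; result <t,e>.
[Sam seems]: functor Sam : <<s,s>,<<t,e>,<e,t>>>, argument seems : <s,s>; result <<t,e>,<e,t>>.
[[admires probably] [Sam seems]]: functor [Sam seems] : <<t,e>,<e,t>>, argument [admires probably] : <t,e>; result <e,t>.
[Kai idea]: functor Kai : <s,<<e,t>,<e,e>>>, argument idea : s; result <<e,t>,<e,e>>.
[[[admires probably] [Sam seems]] [Kai idea]]: functor [Kai idea] : <<e,t>,<e,e>>, argument [[admires probably] [Sam seems]] : <e,t>; result <e,e>.

<e,e>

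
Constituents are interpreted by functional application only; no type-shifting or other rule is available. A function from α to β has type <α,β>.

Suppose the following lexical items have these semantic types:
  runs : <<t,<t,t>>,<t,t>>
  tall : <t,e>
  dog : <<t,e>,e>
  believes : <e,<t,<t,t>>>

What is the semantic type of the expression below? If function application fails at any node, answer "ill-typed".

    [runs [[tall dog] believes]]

At [tall dog], dog : <<t,e>,e> takes tall : <t,e>, giving e.
At [[tall dog] believes], believes : <e,<t,<t,t>>> takes [tall dog] : e, giving <t,<t,t>>.
At [runs [[tall dog] believes]], runs : <<t,<t,t>>,<t,t>> takes [[tall dog] believes] : <t,<t,t>>, giving <t,t>.

<t,t>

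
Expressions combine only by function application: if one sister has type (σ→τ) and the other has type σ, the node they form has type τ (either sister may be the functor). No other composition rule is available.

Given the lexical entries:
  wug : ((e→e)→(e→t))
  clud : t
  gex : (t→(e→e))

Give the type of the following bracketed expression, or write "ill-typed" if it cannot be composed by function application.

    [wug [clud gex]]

(e→t)

[clud gex]: gex is (t→(e→e)), clud is t; result (e→e).
[wug [clud gex]]: wug is ((e→e)→(e→t)), [clud gex] is (e→e); result (e→t).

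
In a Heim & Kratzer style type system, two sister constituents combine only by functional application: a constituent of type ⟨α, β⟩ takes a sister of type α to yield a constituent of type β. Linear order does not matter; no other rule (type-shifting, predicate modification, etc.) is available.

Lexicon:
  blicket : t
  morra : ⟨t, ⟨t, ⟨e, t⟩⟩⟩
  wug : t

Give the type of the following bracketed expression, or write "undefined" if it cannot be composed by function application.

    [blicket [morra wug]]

At [morra wug], morra : ⟨t, ⟨t, ⟨e, t⟩⟩⟩ takes wug : t, giving ⟨t, ⟨e, t⟩⟩.
At [blicket [morra wug]], [morra wug] : ⟨t, ⟨e, t⟩⟩ takes blicket : t, giving ⟨e, t⟩.

⟨e, t⟩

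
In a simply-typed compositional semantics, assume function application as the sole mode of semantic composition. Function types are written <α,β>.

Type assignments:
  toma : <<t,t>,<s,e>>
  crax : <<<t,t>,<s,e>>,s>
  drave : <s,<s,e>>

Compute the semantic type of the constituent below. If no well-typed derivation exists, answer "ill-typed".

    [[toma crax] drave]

<s,e>

At [toma crax], crax : <<<t,t>,<s,e>>,s> takes toma : <<t,t>,<s,e>>, giving s.
At [[toma crax] drave], drave : <s,<s,e>> takes [toma crax] : s, giving <s,e>.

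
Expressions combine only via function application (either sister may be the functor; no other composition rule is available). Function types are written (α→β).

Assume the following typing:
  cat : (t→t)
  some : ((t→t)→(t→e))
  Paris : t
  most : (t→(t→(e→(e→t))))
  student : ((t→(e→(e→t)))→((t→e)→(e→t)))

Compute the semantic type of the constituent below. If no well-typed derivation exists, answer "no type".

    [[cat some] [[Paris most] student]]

(e→t)

[cat some]: ((t→t)→(t→e)) applied to (t→t) yields (t→e).
[Paris most]: (t→(t→(e→(e→t)))) applied to t yields (t→(e→(e→t))).
[[Paris most] student]: ((t→(e→(e→t)))→((t→e)→(e→t))) applied to (t→(e→(e→t))) yields ((t→e)→(e→t)).
[[cat some] [[Paris most] student]]: ((t→e)→(e→t)) applied to (t→e) yields (e→t).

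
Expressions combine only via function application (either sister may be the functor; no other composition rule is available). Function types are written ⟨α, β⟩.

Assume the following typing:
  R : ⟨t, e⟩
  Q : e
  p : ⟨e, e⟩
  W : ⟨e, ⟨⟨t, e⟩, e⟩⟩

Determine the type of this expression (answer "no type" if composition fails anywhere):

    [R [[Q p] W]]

[Q p]: functor p : ⟨e, e⟩, argument Q : e; result e.
[[Q p] W]: functor W : ⟨e, ⟨⟨t, e⟩, e⟩⟩, argument [Q p] : e; result ⟨⟨t, e⟩, e⟩.
[R [[Q p] W]]: functor [[Q p] W] : ⟨⟨t, e⟩, e⟩, argument R : ⟨t, e⟩; result e.

e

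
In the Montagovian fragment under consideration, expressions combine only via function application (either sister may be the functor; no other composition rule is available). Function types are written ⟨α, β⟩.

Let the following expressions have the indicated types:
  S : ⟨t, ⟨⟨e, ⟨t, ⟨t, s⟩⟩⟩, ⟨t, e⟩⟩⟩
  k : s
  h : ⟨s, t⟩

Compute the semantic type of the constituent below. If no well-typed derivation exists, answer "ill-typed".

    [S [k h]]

At [k h], h : ⟨s, t⟩ takes k : s, giving t.
At [S [k h]], S : ⟨t, ⟨⟨e, ⟨t, ⟨t, s⟩⟩⟩, ⟨t, e⟩⟩⟩ takes [k h] : t, giving ⟨⟨e, ⟨t, ⟨t, s⟩⟩⟩, ⟨t, e⟩⟩.

⟨⟨e, ⟨t, ⟨t, s⟩⟩⟩, ⟨t, e⟩⟩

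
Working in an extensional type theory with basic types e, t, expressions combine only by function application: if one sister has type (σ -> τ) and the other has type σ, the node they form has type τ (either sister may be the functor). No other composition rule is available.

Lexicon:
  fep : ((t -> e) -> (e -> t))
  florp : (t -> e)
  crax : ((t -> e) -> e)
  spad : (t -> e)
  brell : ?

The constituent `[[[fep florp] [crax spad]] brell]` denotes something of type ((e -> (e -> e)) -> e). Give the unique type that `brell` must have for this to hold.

At [[[fep florp] [crax spad]] brell] (required: ((e -> (e -> e)) -> e)): [[fep florp] [crax spad]] is t, which is not a function with range ((e -> (e -> e)) -> e); hence brell is the functor — type (t -> ((e -> (e -> e)) -> e)).

(t -> ((e -> (e -> e)) -> e))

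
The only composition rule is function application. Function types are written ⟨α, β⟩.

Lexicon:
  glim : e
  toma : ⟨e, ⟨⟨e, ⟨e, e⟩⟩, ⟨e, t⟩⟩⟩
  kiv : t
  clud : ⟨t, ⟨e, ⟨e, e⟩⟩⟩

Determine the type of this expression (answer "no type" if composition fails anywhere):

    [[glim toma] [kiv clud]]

[glim toma]: functor toma : ⟨e, ⟨⟨e, ⟨e, e⟩⟩, ⟨e, t⟩⟩⟩, argument glim : e; result ⟨⟨e, ⟨e, e⟩⟩, ⟨e, t⟩⟩.
[kiv clud]: functor clud : ⟨t, ⟨e, ⟨e, e⟩⟩⟩, argument kiv : t; result ⟨e, ⟨e, e⟩⟩.
[[glim toma] [kiv clud]]: functor [glim toma] : ⟨⟨e, ⟨e, e⟩⟩, ⟨e, t⟩⟩, argument [kiv clud] : ⟨e, ⟨e, e⟩⟩; result ⟨e, t⟩.

⟨e, t⟩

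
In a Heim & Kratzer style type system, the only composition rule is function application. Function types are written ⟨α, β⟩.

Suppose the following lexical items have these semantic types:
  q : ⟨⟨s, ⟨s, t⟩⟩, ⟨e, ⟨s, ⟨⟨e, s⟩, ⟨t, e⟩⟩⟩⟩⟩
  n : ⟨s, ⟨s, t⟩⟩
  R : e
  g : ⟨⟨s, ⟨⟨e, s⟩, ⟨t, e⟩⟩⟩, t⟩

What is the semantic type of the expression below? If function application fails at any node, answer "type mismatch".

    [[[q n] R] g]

[q n]: ⟨⟨s, ⟨s, t⟩⟩, ⟨e, ⟨s, ⟨⟨e, s⟩, ⟨t, e⟩⟩⟩⟩⟩ applied to ⟨s, ⟨s, t⟩⟩ yields ⟨e, ⟨s, ⟨⟨e, s⟩, ⟨t, e⟩⟩⟩⟩.
[[q n] R]: ⟨e, ⟨s, ⟨⟨e, s⟩, ⟨t, e⟩⟩⟩⟩ applied to e yields ⟨s, ⟨⟨e, s⟩, ⟨t, e⟩⟩⟩.
[[[q n] R] g]: ⟨⟨s, ⟨⟨e, s⟩, ⟨t, e⟩⟩⟩, t⟩ applied to ⟨s, ⟨⟨e, s⟩, ⟨t, e⟩⟩⟩ yields t.

t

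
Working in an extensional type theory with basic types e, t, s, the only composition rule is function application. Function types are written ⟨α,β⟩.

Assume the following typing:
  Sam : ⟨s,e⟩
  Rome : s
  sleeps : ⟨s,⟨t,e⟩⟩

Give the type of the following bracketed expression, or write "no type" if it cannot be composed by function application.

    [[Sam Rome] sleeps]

At [Sam Rome], Sam : ⟨s,e⟩ takes Rome : s, giving e.
[[Sam Rome] sleeps]: e and ⟨s,⟨t,e⟩⟩ cannot combine by function application — type clash.

no type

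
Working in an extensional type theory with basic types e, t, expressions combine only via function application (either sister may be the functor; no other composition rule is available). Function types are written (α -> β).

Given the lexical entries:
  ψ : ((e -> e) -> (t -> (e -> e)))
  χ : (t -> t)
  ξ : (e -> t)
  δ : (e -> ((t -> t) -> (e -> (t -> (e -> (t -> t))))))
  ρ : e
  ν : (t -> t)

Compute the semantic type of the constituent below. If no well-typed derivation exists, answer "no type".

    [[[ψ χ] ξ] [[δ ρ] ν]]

no type

[ψ χ]: ((e -> e) -> (t -> (e -> e))) with (t -> t) — neither is a function whose domain matches the other; composition fails here.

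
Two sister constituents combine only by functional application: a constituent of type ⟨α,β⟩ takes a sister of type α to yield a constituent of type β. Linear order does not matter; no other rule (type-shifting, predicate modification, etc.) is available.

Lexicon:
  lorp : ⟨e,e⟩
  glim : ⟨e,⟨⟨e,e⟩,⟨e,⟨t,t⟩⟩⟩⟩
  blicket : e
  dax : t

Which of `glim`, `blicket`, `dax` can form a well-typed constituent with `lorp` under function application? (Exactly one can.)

glim : ⟨e,⟨⟨e,e⟩,⟨e,⟨t,t⟩⟩⟩⟩ — does not combine with lorp.
blicket — combines: lorp : ⟨e,e⟩ takes blicket : e as argument, giving e.
dax : t — does not combine with lorp.

blicket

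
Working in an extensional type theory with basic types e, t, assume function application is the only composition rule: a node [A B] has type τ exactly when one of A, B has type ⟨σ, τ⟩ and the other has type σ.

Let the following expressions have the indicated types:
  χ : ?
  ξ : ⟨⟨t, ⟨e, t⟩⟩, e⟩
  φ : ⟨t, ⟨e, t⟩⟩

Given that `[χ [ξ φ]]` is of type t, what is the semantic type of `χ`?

⟨e, t⟩

[χ [ξ φ]] must have type t. The sister [ξ φ] has type e; that is not a function onto t, so χ must be the functor, of type ⟨e, t⟩.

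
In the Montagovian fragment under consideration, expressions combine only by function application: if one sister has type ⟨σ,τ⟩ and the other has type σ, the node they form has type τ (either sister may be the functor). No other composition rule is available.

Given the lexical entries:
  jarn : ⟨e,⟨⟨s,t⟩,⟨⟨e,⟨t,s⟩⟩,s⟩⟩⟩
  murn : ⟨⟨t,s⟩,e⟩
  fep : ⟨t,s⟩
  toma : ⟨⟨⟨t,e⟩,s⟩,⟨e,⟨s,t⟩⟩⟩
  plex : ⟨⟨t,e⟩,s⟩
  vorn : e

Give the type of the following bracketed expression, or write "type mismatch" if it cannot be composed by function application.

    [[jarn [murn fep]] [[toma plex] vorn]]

⟨⟨e,⟨t,s⟩⟩,s⟩

At [murn fep], murn : ⟨⟨t,s⟩,e⟩ takes fep : ⟨t,s⟩, giving e.
At [jarn [murn fep]], jarn : ⟨e,⟨⟨s,t⟩,⟨⟨e,⟨t,s⟩⟩,s⟩⟩⟩ takes [murn fep] : e, giving ⟨⟨s,t⟩,⟨⟨e,⟨t,s⟩⟩,s⟩⟩.
At [toma plex], toma : ⟨⟨⟨t,e⟩,s⟩,⟨e,⟨s,t⟩⟩⟩ takes plex : ⟨⟨t,e⟩,s⟩, giving ⟨e,⟨s,t⟩⟩.
At [[toma plex] vorn], [toma plex] : ⟨e,⟨s,t⟩⟩ takes vorn : e, giving ⟨s,t⟩.
At [[jarn [murn fep]] [[toma plex] vorn]], [jarn [murn fep]] : ⟨⟨s,t⟩,⟨⟨e,⟨t,s⟩⟩,s⟩⟩ takes [[toma plex] vorn] : ⟨s,t⟩, giving ⟨⟨e,⟨t,s⟩⟩,s⟩.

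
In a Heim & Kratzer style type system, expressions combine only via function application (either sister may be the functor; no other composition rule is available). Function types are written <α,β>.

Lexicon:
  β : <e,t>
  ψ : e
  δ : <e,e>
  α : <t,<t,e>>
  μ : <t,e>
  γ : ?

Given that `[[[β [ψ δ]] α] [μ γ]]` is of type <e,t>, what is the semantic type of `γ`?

[[[β [ψ δ]] α] [μ γ]] is required to be <e,t>. [[β [ψ δ]] α] : <t,e> cannot yield <e,t> as functor, so [μ γ] : <<t,e>,<e,t>>.
[μ γ] is required to be <<t,e>,<e,t>>. μ : <t,e> cannot yield <<t,e>,<e,t>> as functor, so γ : <<t,e>,<<t,e>,<e,t>>>.

<<t,e>,<<t,e>,<e,t>>>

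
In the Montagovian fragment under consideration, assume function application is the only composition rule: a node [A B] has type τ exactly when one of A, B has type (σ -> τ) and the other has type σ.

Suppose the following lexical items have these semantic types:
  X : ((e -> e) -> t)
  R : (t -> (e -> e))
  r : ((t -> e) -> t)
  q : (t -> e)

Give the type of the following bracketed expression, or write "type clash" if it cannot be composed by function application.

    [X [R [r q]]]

[r q]: r is ((t -> e) -> t), q is (t -> e); result t.
[R [r q]]: R is (t -> (e -> e)), [r q] is t; result (e -> e).
[X [R [r q]]]: X is ((e -> e) -> t), [R [r q]] is (e -> e); result t.

t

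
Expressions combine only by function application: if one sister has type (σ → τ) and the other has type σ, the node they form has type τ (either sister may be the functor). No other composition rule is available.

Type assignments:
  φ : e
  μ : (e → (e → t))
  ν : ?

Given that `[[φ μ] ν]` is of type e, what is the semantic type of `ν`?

For [[φ μ] ν] to have type e with [φ μ] of type (e → t), ν must be the function: ν : ((e → t) → e).

((e → t) → e)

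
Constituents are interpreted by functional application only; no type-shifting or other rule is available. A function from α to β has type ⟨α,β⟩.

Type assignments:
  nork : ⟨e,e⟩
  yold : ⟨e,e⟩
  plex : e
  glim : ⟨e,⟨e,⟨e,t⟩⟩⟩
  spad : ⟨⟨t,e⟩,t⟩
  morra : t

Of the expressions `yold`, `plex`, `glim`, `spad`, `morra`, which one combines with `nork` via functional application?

yold : ⟨e,e⟩ — does not combine with nork.
plex — combines: nork : ⟨e,e⟩ takes plex : e as argument, giving e.
glim : ⟨e,⟨e,⟨e,t⟩⟩⟩ — does not combine with nork.
spad : ⟨⟨t,e⟩,t⟩ — does not combine with nork.
morra : t — does not combine with nork.

plex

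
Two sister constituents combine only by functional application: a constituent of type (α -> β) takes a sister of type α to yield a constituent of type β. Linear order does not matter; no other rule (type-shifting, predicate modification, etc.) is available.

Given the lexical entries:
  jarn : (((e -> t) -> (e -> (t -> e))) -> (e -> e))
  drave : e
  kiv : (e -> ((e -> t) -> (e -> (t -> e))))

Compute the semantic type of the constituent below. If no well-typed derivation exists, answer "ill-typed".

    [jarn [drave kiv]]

(e -> e)

[drave kiv] — kiv of type (e -> ((e -> t) -> (e -> (t -> e)))) combines with drave of type e: type ((e -> t) -> (e -> (t -> e))).
[jarn [drave kiv]] — jarn of type (((e -> t) -> (e -> (t -> e))) -> (e -> e)) combines with [drave kiv] of type ((e -> t) -> (e -> (t -> e))): type (e -> e).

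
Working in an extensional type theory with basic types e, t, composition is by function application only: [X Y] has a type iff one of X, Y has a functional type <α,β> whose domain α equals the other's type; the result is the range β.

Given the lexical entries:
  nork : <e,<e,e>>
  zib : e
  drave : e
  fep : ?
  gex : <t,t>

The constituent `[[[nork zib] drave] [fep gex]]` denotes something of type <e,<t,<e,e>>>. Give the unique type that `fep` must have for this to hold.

For [[[nork zib] drave] [fep gex]] to have type <e,<t,<e,e>>> with [[nork zib] drave] of type e, [fep gex] must be the function: [fep gex] : <e,<e,<t,<e,e>>>>.
For [fep gex] to have type <e,<e,<t,<e,e>>>> with gex of type <t,t>, fep must be the function: fep : <<t,t>,<e,<e,<t,<e,e>>>>>.

<<t,t>,<e,<e,<t,<e,e>>>>>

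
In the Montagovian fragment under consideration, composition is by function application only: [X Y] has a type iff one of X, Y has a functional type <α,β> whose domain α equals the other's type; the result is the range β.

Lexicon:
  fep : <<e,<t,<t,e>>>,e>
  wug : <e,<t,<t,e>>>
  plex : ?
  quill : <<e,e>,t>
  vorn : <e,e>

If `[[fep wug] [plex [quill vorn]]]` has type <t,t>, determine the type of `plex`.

[[fep wug] [plex [quill vorn]]] must have type <t,t>. The sister [fep wug] has type e; that is not a function onto <t,t>, so [plex [quill vorn]] must be the functor, of type <e,<t,t>>.
[plex [quill vorn]] must have type <e,<t,t>>. The sister [quill vorn] has type t; that is not a function onto <e,<t,t>>, so plex must be the functor, of type <t,<e,<t,t>>>.

<t,<e,<t,t>>>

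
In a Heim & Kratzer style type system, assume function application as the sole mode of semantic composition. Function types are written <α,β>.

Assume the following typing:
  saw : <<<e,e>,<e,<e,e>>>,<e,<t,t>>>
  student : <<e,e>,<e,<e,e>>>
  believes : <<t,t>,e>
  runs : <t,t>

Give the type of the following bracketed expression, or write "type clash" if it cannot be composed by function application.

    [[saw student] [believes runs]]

<t,t>

[saw student]: functor saw : <<<e,e>,<e,<e,e>>>,<e,<t,t>>>, argument student : <<e,e>,<e,<e,e>>>; result <e,<t,t>>.
[believes runs]: functor believes : <<t,t>,e>, argument runs : <t,t>; result e.
[[saw student] [believes runs]]: functor [saw student] : <e,<t,t>>, argument [believes runs] : e; result <t,t>.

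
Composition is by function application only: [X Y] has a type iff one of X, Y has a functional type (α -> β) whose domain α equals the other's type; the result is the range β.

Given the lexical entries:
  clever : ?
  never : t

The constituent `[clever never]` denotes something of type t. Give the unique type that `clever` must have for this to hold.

(t -> t)

For [clever never] to have type t with never of type t, clever must be the function: clever : (t -> t).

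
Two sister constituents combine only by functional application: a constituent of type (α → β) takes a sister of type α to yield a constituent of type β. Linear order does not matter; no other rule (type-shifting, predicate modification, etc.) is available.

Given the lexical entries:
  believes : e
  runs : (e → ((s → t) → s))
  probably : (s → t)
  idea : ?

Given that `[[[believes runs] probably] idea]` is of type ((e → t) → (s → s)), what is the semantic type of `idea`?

(s → ((e → t) → (s → s)))

At [[[believes runs] probably] idea] (required: ((e → t) → (s → s))): [[believes runs] probably] is s, which is not a function with range ((e → t) → (s → s)); hence idea is the functor — type (s → ((e → t) → (s → s))).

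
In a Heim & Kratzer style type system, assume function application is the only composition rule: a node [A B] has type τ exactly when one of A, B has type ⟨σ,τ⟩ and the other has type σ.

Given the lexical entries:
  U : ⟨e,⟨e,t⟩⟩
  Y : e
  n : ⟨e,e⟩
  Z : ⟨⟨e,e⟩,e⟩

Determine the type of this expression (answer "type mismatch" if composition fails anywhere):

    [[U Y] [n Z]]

t

[U Y]: U is ⟨e,⟨e,t⟩⟩, Y is e; result ⟨e,t⟩.
[n Z]: Z is ⟨⟨e,e⟩,e⟩, n is ⟨e,e⟩; result e.
[[U Y] [n Z]]: [U Y] is ⟨e,t⟩, [n Z] is e; result t.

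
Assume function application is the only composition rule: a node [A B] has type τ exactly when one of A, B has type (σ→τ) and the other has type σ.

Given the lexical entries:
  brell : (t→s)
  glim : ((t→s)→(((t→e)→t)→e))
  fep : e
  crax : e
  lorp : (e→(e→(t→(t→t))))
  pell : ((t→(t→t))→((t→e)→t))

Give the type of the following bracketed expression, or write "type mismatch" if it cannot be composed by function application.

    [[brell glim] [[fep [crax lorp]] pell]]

[brell glim]: ((t→s)→(((t→e)→t)→e)) applied to (t→s) yields (((t→e)→t)→e).
[crax lorp]: (e→(e→(t→(t→t)))) applied to e yields (e→(t→(t→t))).
[fep [crax lorp]]: (e→(t→(t→t))) applied to e yields (t→(t→t)).
[[fep [crax lorp]] pell]: ((t→(t→t))→((t→e)→t)) applied to (t→(t→t)) yields ((t→e)→t).
[[brell glim] [[fep [crax lorp]] pell]]: (((t→e)→t)→e) applied to ((t→e)→t) yields e.

e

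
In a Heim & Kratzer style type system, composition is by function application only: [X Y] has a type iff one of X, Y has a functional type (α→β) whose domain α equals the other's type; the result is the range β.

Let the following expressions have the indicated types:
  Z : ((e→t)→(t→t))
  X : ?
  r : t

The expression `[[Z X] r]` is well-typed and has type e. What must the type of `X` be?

At [[Z X] r] (required: e): r is t, which is not a function with range e; hence [Z X] is the functor — type (t→e).
At [Z X] (required: (t→e)): Z is ((e→t)→(t→t)), which is not a function with range (t→e); hence X is the functor — type (((e→t)→(t→t))→(t→e)).

(((e→t)→(t→t))→(t→e))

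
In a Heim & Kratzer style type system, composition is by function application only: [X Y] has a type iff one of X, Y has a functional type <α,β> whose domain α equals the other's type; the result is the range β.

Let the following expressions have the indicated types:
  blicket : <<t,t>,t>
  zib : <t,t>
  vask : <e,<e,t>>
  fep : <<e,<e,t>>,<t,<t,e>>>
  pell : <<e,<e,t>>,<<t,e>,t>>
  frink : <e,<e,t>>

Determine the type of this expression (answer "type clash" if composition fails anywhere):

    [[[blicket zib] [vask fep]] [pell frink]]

t

[blicket zib]: functor blicket : <<t,t>,t>, argument zib : <t,t>; result t.
[vask fep]: functor fep : <<e,<e,t>>,<t,<t,e>>>, argument vask : <e,<e,t>>; result <t,<t,e>>.
[[blicket zib] [vask fep]]: functor [vask fep] : <t,<t,e>>, argument [blicket zib] : t; result <t,e>.
[pell frink]: functor pell : <<e,<e,t>>,<<t,e>,t>>, argument frink : <e,<e,t>>; result <<t,e>,t>.
[[[blicket zib] [vask fep]] [pell frink]]: functor [pell frink] : <<t,e>,t>, argument [[blicket zib] [vask fep]] : <t,e>; result t.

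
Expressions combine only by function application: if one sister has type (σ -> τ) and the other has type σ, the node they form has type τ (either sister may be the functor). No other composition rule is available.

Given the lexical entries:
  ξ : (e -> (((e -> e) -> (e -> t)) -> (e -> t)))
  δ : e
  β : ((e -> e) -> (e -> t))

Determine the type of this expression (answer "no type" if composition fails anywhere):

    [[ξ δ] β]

(e -> t)

[ξ δ]: (e -> (((e -> e) -> (e -> t)) -> (e -> t))) applied to e yields (((e -> e) -> (e -> t)) -> (e -> t)).
[[ξ δ] β]: (((e -> e) -> (e -> t)) -> (e -> t)) applied to ((e -> e) -> (e -> t)) yields (e -> t).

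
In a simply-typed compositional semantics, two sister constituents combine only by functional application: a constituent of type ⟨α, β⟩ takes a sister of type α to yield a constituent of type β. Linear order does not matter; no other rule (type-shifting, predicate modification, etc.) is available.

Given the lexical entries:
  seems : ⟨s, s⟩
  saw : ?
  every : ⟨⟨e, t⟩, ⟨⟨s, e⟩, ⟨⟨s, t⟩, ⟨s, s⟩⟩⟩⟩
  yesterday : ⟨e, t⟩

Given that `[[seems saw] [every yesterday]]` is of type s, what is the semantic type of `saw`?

[[seems saw] [every yesterday]] must have type s. The sister [every yesterday] has type ⟨⟨s, e⟩, ⟨⟨s, t⟩, ⟨s, s⟩⟩⟩; that is not a function onto s, so [seems saw] must be the functor, of type ⟨⟨⟨s, e⟩, ⟨⟨s, t⟩, ⟨s, s⟩⟩⟩, s⟩.
[seems saw] must have type ⟨⟨⟨s, e⟩, ⟨⟨s, t⟩, ⟨s, s⟩⟩⟩, s⟩. The sister seems has type ⟨s, s⟩; that is not a function onto ⟨⟨⟨s, e⟩, ⟨⟨s, t⟩, ⟨s, s⟩⟩⟩, s⟩, so saw must be the functor, of type ⟨⟨s, s⟩, ⟨⟨⟨s, e⟩, ⟨⟨s, t⟩, ⟨s, s⟩⟩⟩, s⟩⟩.

⟨⟨s, s⟩, ⟨⟨⟨s, e⟩, ⟨⟨s, t⟩, ⟨s, s⟩⟩⟩, s⟩⟩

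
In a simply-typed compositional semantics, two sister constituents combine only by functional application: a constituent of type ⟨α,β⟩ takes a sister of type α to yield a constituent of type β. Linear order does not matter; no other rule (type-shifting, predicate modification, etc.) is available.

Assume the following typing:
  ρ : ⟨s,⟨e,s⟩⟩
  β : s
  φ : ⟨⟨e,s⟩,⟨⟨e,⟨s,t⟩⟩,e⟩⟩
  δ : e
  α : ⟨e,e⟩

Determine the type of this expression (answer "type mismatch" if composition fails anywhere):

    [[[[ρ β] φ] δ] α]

At [ρ β], ρ : ⟨s,⟨e,s⟩⟩ takes β : s, giving ⟨e,s⟩.
At [[ρ β] φ], φ : ⟨⟨e,s⟩,⟨⟨e,⟨s,t⟩⟩,e⟩⟩ takes [ρ β] : ⟨e,s⟩, giving ⟨⟨e,⟨s,t⟩⟩,e⟩.
[[[ρ β] φ] δ]: ⟨⟨e,⟨s,t⟩⟩,e⟩ and e cannot combine by function application — type clash.

type mismatch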